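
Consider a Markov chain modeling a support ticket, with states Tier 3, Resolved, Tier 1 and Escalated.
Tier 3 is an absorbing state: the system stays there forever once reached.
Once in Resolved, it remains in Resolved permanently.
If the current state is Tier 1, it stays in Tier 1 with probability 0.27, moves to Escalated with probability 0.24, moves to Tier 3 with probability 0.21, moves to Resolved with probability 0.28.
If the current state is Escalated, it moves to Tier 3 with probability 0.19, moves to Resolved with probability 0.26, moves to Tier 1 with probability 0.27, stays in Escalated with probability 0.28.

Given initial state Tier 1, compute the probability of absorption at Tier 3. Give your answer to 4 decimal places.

0.4271

Let h(s) be the probability of absorption at Tier 3 starting from transient state s. Then h(Tier 3) = 1 and h(Resolved) = 0. By first-step analysis:
h(Tier 1) = 0.21·1 + 0.28·0 + 0.27·h(Tier 1) + 0.24·h(Escalated)
h(Escalated) = 0.19·1 + 0.26·0 + 0.27·h(Tier 1) + 0.28·h(Escalated)
Solving: h(Tier 1) = 0.4271, h(Escalated) = 0.4240.
Starting from Tier 1, the probability is 0.4271.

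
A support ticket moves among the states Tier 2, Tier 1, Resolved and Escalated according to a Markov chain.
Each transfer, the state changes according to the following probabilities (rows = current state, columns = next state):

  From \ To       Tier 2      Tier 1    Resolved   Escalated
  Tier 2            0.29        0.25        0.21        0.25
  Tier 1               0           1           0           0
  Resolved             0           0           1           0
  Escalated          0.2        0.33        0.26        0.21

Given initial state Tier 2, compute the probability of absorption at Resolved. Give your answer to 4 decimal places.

Let h(s) be the probability of absorption at Resolved starting from transient state s. Then h(Resolved) = 1 and h(Tier 1) = 0. By first-step analysis:
h(Tier 2) = 0.29·h(Tier 2) + 0.25·0 + 0.21·1 + 0.25·h(Escalated)
h(Escalated) = 0.2·h(Tier 2) + 0.33·0 + 0.26·1 + 0.21·h(Escalated)
Solving: h(Tier 2) = 0.4519, h(Escalated) = 0.4435.
Starting from Tier 2, the probability is 0.4519.

0.4519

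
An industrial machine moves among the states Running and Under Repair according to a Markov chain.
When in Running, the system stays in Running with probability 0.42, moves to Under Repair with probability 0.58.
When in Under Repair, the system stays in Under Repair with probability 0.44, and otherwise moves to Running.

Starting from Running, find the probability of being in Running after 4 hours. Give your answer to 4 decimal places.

0.4914

Propagate the distribution vector 4 hours from Running.
After 0 hours: (1.0000, 0.0000)
After 1 hour: (0.4200, 0.5800)
After 2 hours: (0.5012, 0.4988)
After 3 hours: (0.4898, 0.5102)
After 4 hours: (0.4914, 0.5086)
P(in Running after 4 hours) = 0.4914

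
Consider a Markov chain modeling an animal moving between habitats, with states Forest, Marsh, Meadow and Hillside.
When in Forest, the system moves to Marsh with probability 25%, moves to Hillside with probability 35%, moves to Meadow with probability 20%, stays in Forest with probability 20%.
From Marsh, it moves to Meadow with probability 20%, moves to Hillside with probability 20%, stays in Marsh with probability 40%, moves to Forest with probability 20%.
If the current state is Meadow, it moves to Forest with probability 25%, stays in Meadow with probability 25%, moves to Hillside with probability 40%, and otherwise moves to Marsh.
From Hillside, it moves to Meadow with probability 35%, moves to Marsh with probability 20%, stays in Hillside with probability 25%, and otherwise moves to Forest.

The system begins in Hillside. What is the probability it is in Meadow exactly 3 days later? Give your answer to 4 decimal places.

0.2596

Propagate the distribution vector 3 days from Hillside.
After 0 days: (0.0000, 0.0000, 0.0000, 1.0000)
After 1 day: (0.2000, 0.2000, 0.3500, 0.2500)
After 2 days: (0.2175, 0.2150, 0.2550, 0.3125)
After 3 days: (0.2128, 0.2284, 0.2596, 0.2993)
P(in Meadow after 3 days) = 0.2596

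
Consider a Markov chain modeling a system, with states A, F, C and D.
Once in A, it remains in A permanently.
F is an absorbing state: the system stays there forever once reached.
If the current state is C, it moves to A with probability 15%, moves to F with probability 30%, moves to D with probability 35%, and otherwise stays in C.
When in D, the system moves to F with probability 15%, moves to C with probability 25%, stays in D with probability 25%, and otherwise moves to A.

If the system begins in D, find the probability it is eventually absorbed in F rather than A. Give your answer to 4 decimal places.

Let h(s) be the probability of absorption at F starting from transient state s. Then h(F) = 1 and h(A) = 0. By first-step analysis:
h(C) = 0.15·0 + 0.3·1 + 0.2·h(C) + 0.35·h(D)
h(D) = 0.35·0 + 0.15·1 + 0.25·h(C) + 0.25·h(D)
Solving: h(C) = 0.5415, h(D) = 0.3805.
Starting from D, the probability is 0.3805.

0.3805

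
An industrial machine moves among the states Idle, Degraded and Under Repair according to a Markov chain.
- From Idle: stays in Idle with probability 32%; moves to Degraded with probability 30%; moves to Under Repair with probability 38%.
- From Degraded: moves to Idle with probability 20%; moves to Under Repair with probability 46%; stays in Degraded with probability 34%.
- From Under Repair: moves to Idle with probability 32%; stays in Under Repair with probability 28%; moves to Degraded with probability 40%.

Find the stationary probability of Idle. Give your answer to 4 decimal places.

0.2779

Let the stationary distribution be π with π = πP and π_1 + π_2 + π_3 = 1.
π_1 = 0.32·π_1 + 0.2·π_2 + 0.32·π_3
π_2 = 0.3·π_1 + 0.34·π_2 + 0.4·π_3
Solving with the normalization constraint gives π = (0.2779, 0.3511, 0.3710).
So the stationary probability of Idle is 0.2779.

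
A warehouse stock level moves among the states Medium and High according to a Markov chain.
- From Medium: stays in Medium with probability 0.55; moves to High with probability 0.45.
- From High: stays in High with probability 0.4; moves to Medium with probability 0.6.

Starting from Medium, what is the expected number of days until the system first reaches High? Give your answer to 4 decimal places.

Let t(s) be the expected number of days to first reach High from state s, with t(High) = 0. Conditioning on the first day:
t(Medium) = 1 + 0.55·t(Medium)
Solving: t(Medium) = 2.2222.
Expected days from Medium to High: 2.2222.

2.2222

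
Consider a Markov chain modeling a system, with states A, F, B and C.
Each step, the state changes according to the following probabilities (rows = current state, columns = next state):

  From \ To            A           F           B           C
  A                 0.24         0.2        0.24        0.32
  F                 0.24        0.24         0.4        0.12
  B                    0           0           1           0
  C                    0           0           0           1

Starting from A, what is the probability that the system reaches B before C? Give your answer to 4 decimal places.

0.4955

Let h(s) be the probability of absorption at B starting from transient state s. Then h(B) = 1 and h(C) = 0. By first-step analysis:
h(A) = 0.24·h(A) + 0.2·h(F) + 0.24·1 + 0.32·0
h(F) = 0.24·h(A) + 0.24·h(F) + 0.4·1 + 0.12·0
Solving: h(A) = 0.4955, h(F) = 0.6828.
Starting from A, the probability is 0.4955.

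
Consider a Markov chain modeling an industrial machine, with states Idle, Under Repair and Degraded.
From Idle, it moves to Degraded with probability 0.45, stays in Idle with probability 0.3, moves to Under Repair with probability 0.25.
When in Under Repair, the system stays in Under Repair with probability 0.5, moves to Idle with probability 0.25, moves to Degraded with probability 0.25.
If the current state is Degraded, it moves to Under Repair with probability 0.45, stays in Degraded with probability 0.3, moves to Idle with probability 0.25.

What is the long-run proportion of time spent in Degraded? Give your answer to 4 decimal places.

0.3186

Let the stationary distribution be π with π = πP and π_1 + π_2 + π_3 = 1.
π_1 = 0.3·π_1 + 0.25·π_2 + 0.25·π_3
π_2 = 0.25·π_1 + 0.5·π_2 + 0.45·π_3
Solving with the normalization constraint gives π = (0.2632, 0.4183, 0.3186).
So the stationary probability of Degraded is 0.3186.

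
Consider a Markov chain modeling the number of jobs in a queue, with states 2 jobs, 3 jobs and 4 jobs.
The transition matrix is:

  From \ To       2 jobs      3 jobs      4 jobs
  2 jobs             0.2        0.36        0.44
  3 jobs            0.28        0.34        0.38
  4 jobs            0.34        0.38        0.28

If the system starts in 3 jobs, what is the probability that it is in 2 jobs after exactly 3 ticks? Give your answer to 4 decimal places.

Propagate the distribution vector 3 ticks from 3 jobs.
After 0 ticks: (0.0000, 1.0000, 0.0000)
After 1 tick: (0.2800, 0.3400, 0.3800)
After 2 ticks: (0.2804, 0.3608, 0.3588)
After 3 ticks: (0.2791, 0.3600, 0.3609)
P(in 2 jobs after 3 ticks) = 0.2791

0.2791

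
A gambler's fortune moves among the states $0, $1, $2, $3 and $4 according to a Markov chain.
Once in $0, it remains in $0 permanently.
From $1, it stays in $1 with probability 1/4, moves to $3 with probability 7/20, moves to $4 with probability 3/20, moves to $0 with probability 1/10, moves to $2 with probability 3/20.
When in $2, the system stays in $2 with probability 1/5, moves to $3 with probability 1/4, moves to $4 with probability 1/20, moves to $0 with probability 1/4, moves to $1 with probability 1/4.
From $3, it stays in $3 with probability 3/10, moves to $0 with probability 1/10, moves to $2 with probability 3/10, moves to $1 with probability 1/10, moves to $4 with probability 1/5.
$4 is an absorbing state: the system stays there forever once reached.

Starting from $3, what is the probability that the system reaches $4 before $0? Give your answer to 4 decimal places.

0.5286

Let h(s) be the probability of absorption at $4 starting from transient state s. Then h($4) = 1 and h($0) = 0. By first-step analysis:
h($1) = 0.1·0 + 0.25·h($1) + 0.15·h($2) + 0.35·h($3) + 0.15·1
h($2) = 0.25·0 + 0.25·h($1) + 0.2·h($2) + 0.25·h($3) + 0.05·1
h($3) = 0.1·0 + 0.1·h($1) + 0.3·h($2) + 0.3·h($3) + 0.2·1
Solving: h($1) = 0.5250, h($2) = 0.3918, h($3) = 0.5286.
Starting from $3, the probability is 0.5286.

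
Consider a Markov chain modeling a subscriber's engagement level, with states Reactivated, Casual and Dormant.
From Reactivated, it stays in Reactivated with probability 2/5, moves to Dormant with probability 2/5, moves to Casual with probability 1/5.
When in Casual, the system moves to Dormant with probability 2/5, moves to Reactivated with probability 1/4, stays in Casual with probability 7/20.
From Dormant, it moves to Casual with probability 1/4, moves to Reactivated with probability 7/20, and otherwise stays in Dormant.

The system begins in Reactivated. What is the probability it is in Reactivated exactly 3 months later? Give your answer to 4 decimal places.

Propagate the distribution vector 3 months from Reactivated.
After 0 months: (1.0000, 0.0000, 0.0000)
After 1 month: (0.4000, 0.2000, 0.4000)
After 2 months: (0.3500, 0.2500, 0.4000)
After 3 months: (0.3425, 0.2575, 0.4000)
P(in Reactivated after 3 months) = 0.3425

0.3425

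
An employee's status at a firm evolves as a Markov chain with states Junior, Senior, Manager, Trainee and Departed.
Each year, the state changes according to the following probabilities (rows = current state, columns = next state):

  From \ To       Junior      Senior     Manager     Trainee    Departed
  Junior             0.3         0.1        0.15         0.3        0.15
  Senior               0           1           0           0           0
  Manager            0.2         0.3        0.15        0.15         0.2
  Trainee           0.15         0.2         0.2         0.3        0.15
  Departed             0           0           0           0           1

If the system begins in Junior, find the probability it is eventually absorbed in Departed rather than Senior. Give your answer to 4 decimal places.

0.4967

Let h(s) be the probability of absorption at Departed starting from transient state s. Then h(Departed) = 1 and h(Senior) = 0. By first-step analysis:
h(Junior) = 0.3·h(Junior) + 0.1·0 + 0.15·h(Manager) + 0.3·h(Trainee) + 0.15·1
h(Manager) = 0.2·h(Junior) + 0.3·0 + 0.15·h(Manager) + 0.15·h(Trainee) + 0.2·1
h(Trainee) = 0.15·h(Junior) + 0.2·0 + 0.2·h(Manager) + 0.3·h(Trainee) + 0.15·1
Solving: h(Junior) = 0.4967, h(Manager) = 0.4305, h(Trainee) = 0.4437.
Starting from Junior, the probability is 0.4967.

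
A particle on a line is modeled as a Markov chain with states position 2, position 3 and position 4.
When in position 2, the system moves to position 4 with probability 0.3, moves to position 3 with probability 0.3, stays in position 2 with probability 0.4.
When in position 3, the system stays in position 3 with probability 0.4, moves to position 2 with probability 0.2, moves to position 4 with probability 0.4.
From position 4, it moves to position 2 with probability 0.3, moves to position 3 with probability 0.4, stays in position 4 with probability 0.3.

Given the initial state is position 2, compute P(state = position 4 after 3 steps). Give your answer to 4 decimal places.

Propagate the distribution vector 3 steps from position 2.
After 0 steps: (1.0000, 0.0000, 0.0000)
After 1 step: (0.4000, 0.3000, 0.3000)
After 2 steps: (0.3100, 0.3600, 0.3300)
After 3 steps: (0.2950, 0.3690, 0.3360)
P(in position 4 after 3 steps) = 0.3360

0.3360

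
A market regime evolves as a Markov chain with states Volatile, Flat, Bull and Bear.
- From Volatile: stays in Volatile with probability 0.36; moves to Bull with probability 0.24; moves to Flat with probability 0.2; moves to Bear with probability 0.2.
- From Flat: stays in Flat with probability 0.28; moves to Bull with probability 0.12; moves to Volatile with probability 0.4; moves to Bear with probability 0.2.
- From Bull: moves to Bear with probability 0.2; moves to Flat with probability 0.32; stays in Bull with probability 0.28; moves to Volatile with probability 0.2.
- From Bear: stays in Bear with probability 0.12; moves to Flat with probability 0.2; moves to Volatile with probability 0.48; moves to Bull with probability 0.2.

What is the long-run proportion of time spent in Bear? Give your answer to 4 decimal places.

Let the stationary distribution be π with π = πP and π_1 + π_2 + π_3 + π_4 = 1.
π_1 = 0.36·π_1 + 0.4·π_2 + 0.2·π_3 + 0.48·π_4
π_2 = 0.2·π_1 + 0.28·π_2 + 0.32·π_3 + 0.2·π_4
π_3 = 0.24·π_1 + 0.12·π_2 + 0.28·π_3 + 0.2·π_4
Solving with the normalization constraint gives π = (0.3582, 0.2450, 0.2117, 0.1852).
So the stationary probability of Bear is 0.1852.

0.1852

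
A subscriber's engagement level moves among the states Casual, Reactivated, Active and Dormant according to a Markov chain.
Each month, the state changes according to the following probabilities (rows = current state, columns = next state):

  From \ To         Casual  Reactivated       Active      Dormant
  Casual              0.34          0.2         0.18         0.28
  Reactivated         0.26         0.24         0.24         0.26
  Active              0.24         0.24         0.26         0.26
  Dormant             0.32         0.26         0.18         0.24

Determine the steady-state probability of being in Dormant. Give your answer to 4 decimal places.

0.2607

Let the stationary distribution be π with π = πP and π_1 + π_2 + π_3 + π_4 = 1.
π_1 = 0.34·π_1 + 0.26·π_2 + 0.24·π_3 + 0.32·π_4
π_2 = 0.2·π_1 + 0.24·π_2 + 0.24·π_3 + 0.26·π_4
π_3 = 0.18·π_1 + 0.24·π_2 + 0.26·π_3 + 0.18·π_4
Solving with the normalization constraint gives π = (0.2950, 0.2334, 0.2109, 0.2607).
So the stationary probability of Dormant is 0.2607.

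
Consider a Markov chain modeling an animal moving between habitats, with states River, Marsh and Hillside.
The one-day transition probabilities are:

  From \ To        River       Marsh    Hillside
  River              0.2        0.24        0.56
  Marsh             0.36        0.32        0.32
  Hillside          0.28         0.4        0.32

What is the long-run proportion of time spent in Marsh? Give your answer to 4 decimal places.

Let the stationary distribution be π with π = πP and π_1 + π_2 + π_3 = 1.
π_1 = 0.2·π_1 + 0.36·π_2 + 0.28·π_3
π_2 = 0.24·π_1 + 0.32·π_2 + 0.4·π_3
Solving with the normalization constraint gives π = (0.2836, 0.3284, 0.3881).
So the stationary probability of Marsh is 0.3284.

0.3284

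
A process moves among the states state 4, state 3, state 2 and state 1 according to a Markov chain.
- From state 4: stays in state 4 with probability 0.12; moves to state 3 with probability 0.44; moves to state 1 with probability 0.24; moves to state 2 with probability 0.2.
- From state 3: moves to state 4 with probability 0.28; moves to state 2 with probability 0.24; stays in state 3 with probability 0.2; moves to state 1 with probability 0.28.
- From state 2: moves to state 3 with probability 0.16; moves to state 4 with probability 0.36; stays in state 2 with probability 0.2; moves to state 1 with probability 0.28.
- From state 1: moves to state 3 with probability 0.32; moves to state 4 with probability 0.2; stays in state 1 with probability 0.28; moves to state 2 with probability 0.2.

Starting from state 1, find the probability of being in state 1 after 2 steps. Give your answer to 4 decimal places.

0.2720

Propagate the distribution vector 2 steps from state 1.
After 0 steps: (0.0000, 0.0000, 0.0000, 1.0000)
After 1 step: (0.2000, 0.3200, 0.2000, 0.2800)
After 2 steps: (0.2416, 0.2736, 0.2128, 0.2720)
P(in state 1 after 2 steps) = 0.2720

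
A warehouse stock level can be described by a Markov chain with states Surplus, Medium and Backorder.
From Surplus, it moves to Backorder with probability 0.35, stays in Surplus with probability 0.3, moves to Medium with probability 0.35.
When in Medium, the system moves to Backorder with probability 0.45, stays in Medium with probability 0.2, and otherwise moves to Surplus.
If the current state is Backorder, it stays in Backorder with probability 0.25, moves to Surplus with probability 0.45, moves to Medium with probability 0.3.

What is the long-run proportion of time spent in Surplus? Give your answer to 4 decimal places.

Let the stationary distribution be π with π = πP and π_1 + π_2 + π_3 = 1.
π_1 = 0.3·π_1 + 0.35·π_2 + 0.45·π_3
π_2 = 0.35·π_1 + 0.2·π_2 + 0.3·π_3
Solving with the normalization constraint gives π = (0.3661, 0.2894, 0.3445).
So the stationary probability of Surplus is 0.3661.

0.3661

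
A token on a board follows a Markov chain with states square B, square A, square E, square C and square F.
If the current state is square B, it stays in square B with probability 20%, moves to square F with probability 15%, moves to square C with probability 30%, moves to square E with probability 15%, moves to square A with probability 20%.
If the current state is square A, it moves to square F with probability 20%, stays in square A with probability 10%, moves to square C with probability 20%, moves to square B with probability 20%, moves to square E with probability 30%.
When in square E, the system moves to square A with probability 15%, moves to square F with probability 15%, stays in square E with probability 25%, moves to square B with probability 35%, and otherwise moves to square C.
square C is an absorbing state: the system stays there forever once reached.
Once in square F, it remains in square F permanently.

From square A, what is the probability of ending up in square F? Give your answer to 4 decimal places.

0.4692

Let h(s) be the probability of absorption at square F starting from transient state s. Then h(square F) = 1 and h(square C) = 0. By first-step analysis:
h(square B) = 0.2·h(square B) + 0.2·h(square A) + 0.15·h(square E) + 0.3·0 + 0.15·1
h(square A) = 0.2·h(square B) + 0.1·h(square A) + 0.3·h(square E) + 0.2·0 + 0.2·1
h(square E) = 0.35·h(square B) + 0.15·h(square A) + 0.25·h(square E) + 0.1·0 + 0.15·1
Solving: h(square B) = 0.3944, h(square A) = 0.4692, h(square E) = 0.4779.
Starting from square A, the probability is 0.4692.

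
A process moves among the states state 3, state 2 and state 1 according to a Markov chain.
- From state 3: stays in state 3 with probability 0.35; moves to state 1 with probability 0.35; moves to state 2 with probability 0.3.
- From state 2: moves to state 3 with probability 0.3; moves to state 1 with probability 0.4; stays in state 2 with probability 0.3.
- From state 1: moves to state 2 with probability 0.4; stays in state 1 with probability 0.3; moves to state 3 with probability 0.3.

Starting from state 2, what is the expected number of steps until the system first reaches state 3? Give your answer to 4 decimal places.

3.3333

Let t(s) be the expected number of steps to first reach state 3 from state s, with t(state 3) = 0. Conditioning on the first step:
t(state 2) = 1 + 0.3·t(state 2) + 0.4·t(state 1)
t(state 1) = 1 + 0.4·t(state 2) + 0.3·t(state 1)
Solving: t(state 2) = 3.3333, t(state 1) = 3.3333.
Expected steps from state 2 to state 3: 3.3333.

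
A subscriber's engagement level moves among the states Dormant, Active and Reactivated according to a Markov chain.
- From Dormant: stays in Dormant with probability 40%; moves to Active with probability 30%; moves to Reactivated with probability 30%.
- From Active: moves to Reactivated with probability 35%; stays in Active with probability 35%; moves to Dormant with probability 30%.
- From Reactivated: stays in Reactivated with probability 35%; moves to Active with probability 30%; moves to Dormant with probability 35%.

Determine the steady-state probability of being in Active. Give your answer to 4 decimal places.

0.3158

Let the stationary distribution be π with π = πP and π_1 + π_2 + π_3 = 1.
π_1 = 0.4·π_1 + 0.3·π_2 + 0.35·π_3
π_2 = 0.3·π_1 + 0.35·π_2 + 0.3·π_3
Solving with the normalization constraint gives π = (0.3518, 0.3158, 0.3324).
So the stationary probability of Active is 0.3158.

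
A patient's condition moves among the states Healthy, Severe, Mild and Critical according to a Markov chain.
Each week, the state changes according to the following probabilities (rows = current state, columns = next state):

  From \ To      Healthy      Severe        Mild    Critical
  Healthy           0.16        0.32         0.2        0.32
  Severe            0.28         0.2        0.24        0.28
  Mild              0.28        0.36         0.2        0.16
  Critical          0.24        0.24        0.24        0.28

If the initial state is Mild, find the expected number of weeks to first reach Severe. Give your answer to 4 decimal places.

3.0938

Let t(s) be the expected number of weeks to first reach Severe from state s, with t(Severe) = 0. Conditioning on the first week:
t(Healthy) = 1 + 0.16·t(Healthy) + 0.2·t(Mild) + 0.32·t(Critical)
t(Mild) = 1 + 0.28·t(Healthy) + 0.2·t(Mild) + 0.16·t(Critical)
t(Critical) = 1 + 0.24·t(Healthy) + 0.24·t(Mild) + 0.28·t(Critical)
Solving: t(Healthy) = 3.2635, t(Mild) = 3.0938, t(Critical) = 3.5080.
Expected weeks from Mild to Severe: 3.0938.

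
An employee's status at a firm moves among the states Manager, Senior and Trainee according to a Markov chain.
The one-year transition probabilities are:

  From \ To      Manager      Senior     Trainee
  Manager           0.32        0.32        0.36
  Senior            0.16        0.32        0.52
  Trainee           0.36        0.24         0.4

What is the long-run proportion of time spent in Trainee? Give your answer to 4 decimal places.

Let the stationary distribution be π with π = πP and π_1 + π_2 + π_3 = 1.
π_1 = 0.32·π_1 + 0.16·π_2 + 0.36·π_3
π_2 = 0.32·π_1 + 0.32·π_2 + 0.24·π_3
Solving with the normalization constraint gives π = (0.2911, 0.2862, 0.4227).
So the stationary probability of Trainee is 0.4227.

0.4227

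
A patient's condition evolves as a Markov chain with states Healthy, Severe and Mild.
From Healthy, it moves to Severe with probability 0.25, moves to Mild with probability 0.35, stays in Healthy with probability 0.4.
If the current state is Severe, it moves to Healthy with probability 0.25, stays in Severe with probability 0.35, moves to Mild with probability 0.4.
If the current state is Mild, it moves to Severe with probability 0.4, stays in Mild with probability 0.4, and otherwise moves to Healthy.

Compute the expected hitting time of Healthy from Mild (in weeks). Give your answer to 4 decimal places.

Let t(s) be the expected number of weeks to first reach Healthy from state s, with t(Healthy) = 0. Conditioning on the first week:
t(Severe) = 1 + 0.35·t(Severe) + 0.4·t(Mild)
t(Mild) = 1 + 0.4·t(Severe) + 0.4·t(Mild)
Solving: t(Severe) = 4.3478, t(Mild) = 4.5652.
Expected weeks from Mild to Healthy: 4.5652.

4.5652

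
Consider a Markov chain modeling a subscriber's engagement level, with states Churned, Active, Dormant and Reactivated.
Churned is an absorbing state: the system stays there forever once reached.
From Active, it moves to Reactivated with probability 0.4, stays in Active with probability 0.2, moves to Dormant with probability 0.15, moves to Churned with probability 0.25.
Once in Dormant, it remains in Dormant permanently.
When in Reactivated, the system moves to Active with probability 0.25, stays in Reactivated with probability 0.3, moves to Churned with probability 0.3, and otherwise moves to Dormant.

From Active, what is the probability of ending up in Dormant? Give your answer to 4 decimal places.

0.3587

Let h(s) be the probability of absorption at Dormant starting from transient state s. Then h(Dormant) = 1 and h(Churned) = 0. By first-step analysis:
h(Active) = 0.25·0 + 0.2·h(Active) + 0.15·1 + 0.4·h(Reactivated)
h(Reactivated) = 0.3·0 + 0.25·h(Active) + 0.15·1 + 0.3·h(Reactivated)
Solving: h(Active) = 0.3587, h(Reactivated) = 0.3424.
Starting from Active, the probability is 0.3587.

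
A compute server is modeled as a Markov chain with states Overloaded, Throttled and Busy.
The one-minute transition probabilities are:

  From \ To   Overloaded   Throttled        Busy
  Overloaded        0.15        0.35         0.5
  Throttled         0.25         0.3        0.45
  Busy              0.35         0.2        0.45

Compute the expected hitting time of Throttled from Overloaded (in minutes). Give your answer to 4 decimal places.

3.5897

Let t(s) be the expected number of minutes to first reach Throttled from state s, with t(Throttled) = 0. Conditioning on the first minute:
t(Overloaded) = 1 + 0.15·t(Overloaded) + 0.5·t(Busy)
t(Busy) = 1 + 0.35·t(Overloaded) + 0.45·t(Busy)
Solving: t(Overloaded) = 3.5897, t(Busy) = 4.1026.
Expected minutes from Overloaded to Throttled: 3.5897.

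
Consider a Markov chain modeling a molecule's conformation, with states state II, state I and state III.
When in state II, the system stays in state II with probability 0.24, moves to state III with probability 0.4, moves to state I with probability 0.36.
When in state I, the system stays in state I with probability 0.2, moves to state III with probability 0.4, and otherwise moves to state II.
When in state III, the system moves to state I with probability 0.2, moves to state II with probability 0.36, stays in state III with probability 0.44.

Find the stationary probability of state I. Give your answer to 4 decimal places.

Let the stationary distribution be π with π = πP and π_1 + π_2 + π_3 = 1.
π_1 = 0.24·π_1 + 0.4·π_2 + 0.36·π_3
π_2 = 0.36·π_1 + 0.2·π_2 + 0.2·π_3
Solving with the normalization constraint gives π = (0.3305, 0.2529, 0.4167).
So the stationary probability of state I is 0.2529.

0.2529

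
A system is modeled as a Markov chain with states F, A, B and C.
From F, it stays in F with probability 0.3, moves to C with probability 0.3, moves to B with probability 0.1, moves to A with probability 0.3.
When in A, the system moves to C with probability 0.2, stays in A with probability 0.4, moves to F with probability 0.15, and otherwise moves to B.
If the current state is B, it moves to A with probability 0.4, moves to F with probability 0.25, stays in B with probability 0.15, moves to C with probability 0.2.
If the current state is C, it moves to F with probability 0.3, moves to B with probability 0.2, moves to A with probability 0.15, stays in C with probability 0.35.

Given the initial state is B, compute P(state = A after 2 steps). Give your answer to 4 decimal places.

Propagate the distribution vector 2 steps from B.
After 0 steps: (0.0000, 0.0000, 1.0000, 0.0000)
After 1 step: (0.2500, 0.4000, 0.1500, 0.2000)
After 2 steps: (0.2325, 0.3250, 0.1875, 0.2550)
P(in A after 2 steps) = 0.3250

0.3250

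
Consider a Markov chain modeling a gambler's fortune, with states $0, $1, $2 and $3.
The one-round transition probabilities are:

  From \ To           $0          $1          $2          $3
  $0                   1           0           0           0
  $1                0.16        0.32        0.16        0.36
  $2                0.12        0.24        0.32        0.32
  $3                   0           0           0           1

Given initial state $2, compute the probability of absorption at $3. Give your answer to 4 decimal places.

0.7170

Let h(s) be the probability of absorption at $3 starting from transient state s. Then h($3) = 1 and h($0) = 0. By first-step analysis:
h($1) = 0.16·0 + 0.32·h($1) + 0.16·h($2) + 0.36·1
h($2) = 0.12·0 + 0.24·h($1) + 0.32·h($2) + 0.32·1
Solving: h($1) = 0.6981, h($2) = 0.7170.
Starting from $2, the probability is 0.7170.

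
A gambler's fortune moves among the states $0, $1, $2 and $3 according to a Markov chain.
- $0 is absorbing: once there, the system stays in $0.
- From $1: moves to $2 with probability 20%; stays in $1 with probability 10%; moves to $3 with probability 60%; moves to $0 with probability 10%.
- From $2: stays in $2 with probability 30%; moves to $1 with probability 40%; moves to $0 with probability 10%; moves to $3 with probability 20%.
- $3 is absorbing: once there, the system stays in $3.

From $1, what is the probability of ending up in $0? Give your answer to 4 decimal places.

0.1636

Let h(s) be the probability of absorption at $0 starting from transient state s. Then h($0) = 1 and h($3) = 0. By first-step analysis:
h($1) = 0.1·1 + 0.1·h($1) + 0.2·h($2) + 0.6·0
h($2) = 0.1·1 + 0.4·h($1) + 0.3·h($2) + 0.2·0
Solving: h($1) = 0.1636, h($2) = 0.2364.
Starting from $1, the probability is 0.1636.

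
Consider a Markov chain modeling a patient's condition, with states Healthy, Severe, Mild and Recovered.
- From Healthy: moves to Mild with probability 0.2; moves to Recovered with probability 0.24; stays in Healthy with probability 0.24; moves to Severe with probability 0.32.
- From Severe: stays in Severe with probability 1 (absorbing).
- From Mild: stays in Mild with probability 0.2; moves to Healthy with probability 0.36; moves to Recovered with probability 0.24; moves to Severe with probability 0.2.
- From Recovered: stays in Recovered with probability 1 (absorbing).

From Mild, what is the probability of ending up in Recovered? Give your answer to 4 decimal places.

0.5015

Let h(s) be the probability of absorption at Recovered starting from transient state s. Then h(Recovered) = 1 and h(Severe) = 0. By first-step analysis:
h(Healthy) = 0.24·h(Healthy) + 0.32·0 + 0.2·h(Mild) + 0.24·1
h(Mild) = 0.36·h(Healthy) + 0.2·0 + 0.2·h(Mild) + 0.24·1
Solving: h(Healthy) = 0.4478, h(Mild) = 0.5015.
Starting from Mild, the probability is 0.5015.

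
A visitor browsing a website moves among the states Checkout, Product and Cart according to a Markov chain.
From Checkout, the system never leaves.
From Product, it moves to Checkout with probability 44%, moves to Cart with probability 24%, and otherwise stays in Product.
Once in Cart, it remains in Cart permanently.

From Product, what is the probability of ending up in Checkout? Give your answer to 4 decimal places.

Let h(s) be the probability of absorption at Checkout starting from transient state s. Then h(Checkout) = 1 and h(Cart) = 0. By first-step analysis:
h(Product) = 0.44·1 + 0.32·h(Product) + 0.24·0
Solving: h(Product) = 0.6471.
Starting from Product, the probability is 0.6471.

0.6471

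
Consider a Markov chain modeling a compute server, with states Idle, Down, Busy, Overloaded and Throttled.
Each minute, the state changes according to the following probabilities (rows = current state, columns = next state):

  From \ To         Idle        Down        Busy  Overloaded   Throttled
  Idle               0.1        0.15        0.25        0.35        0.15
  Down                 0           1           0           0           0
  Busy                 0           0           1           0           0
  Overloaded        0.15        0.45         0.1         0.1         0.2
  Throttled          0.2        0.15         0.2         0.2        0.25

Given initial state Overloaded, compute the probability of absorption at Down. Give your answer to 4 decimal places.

0.7059

Let h(s) be the probability of absorption at Down starting from transient state s. Then h(Down) = 1 and h(Busy) = 0. By first-step analysis:
h(Idle) = 0.1·h(Idle) + 0.15·1 + 0.25·0 + 0.35·h(Overloaded) + 0.15·h(Throttled)
h(Overloaded) = 0.15·h(Idle) + 0.45·1 + 0.1·0 + 0.1·h(Overloaded) + 0.2·h(Throttled)
h(Throttled) = 0.2·h(Idle) + 0.15·1 + 0.2·0 + 0.2·h(Overloaded) + 0.25·h(Throttled)
Solving: h(Idle) = 0.5294, h(Overloaded) = 0.7059, h(Throttled) = 0.5294.
Starting from Overloaded, the probability is 0.7059.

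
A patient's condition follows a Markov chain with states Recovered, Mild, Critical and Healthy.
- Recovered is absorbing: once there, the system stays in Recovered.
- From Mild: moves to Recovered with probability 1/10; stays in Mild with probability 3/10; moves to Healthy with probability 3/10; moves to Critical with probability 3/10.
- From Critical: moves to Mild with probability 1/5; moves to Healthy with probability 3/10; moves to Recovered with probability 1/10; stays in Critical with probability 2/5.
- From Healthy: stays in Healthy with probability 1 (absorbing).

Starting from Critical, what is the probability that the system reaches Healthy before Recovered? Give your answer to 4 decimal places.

Let h(s) be the probability of absorption at Healthy starting from transient state s. Then h(Healthy) = 1 and h(Recovered) = 0. By first-step analysis:
h(Mild) = 0.1·0 + 0.3·h(Mild) + 0.3·h(Critical) + 0.3·1
h(Critical) = 0.1·0 + 0.2·h(Mild) + 0.4·h(Critical) + 0.3·1
Solving: h(Mild) = 0.7500, h(Critical) = 0.7500.
Starting from Critical, the probability is 0.7500.

0.7500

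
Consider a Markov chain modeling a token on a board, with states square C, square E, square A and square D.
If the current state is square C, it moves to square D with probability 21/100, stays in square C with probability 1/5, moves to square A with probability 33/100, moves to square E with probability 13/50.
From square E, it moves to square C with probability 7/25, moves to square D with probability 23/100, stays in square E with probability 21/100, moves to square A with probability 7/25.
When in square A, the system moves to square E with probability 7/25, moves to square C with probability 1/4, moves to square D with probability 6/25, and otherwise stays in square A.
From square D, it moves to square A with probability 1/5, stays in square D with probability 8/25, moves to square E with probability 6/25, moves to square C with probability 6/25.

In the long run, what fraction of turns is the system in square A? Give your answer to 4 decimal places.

Let the stationary distribution be π with π = πP and π_1 + π_2 + π_3 + π_4 = 1.
π_1 = 0.2·π_1 + 0.28·π_2 + 0.25·π_3 + 0.24·π_4
π_2 = 0.26·π_1 + 0.21·π_2 + 0.28·π_3 + 0.24·π_4
π_3 = 0.33·π_1 + 0.28·π_2 + 0.23·π_3 + 0.2·π_4
Solving with the normalization constraint gives π = (0.2428, 0.2478, 0.2592, 0.2503).
So the stationary probability of square A is 0.2592.

0.2592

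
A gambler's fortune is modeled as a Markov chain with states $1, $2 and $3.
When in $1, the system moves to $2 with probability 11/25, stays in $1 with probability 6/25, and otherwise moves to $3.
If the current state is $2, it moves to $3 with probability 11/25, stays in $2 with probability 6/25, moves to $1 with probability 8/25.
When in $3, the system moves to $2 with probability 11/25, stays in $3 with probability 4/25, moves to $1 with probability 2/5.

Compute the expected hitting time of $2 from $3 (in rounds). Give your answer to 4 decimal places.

2.2727

Let t(s) be the expected number of rounds to first reach $2 from state s, with t($2) = 0. Conditioning on the first round:
t($1) = 1 + 0.24·t($1) + 0.32·t($3)
t($3) = 1 + 0.4·t($1) + 0.16·t($3)
Solving: t($1) = 2.2727, t($3) = 2.2727.
Expected rounds from $3 to $2: 2.2727.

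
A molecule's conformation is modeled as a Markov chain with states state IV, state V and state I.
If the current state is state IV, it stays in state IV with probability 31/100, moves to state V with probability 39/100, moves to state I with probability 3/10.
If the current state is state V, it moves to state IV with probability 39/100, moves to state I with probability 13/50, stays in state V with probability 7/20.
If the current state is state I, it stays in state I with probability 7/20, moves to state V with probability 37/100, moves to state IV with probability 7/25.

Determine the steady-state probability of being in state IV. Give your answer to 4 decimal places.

Let the stationary distribution be π with π = πP and π_1 + π_2 + π_3 = 1.
π_1 = 0.31·π_1 + 0.39·π_2 + 0.28·π_3
π_2 = 0.39·π_1 + 0.35·π_2 + 0.37·π_3
Solving with the normalization constraint gives π = (0.3305, 0.3692, 0.3002).
So the stationary probability of state IV is 0.3305.

0.3305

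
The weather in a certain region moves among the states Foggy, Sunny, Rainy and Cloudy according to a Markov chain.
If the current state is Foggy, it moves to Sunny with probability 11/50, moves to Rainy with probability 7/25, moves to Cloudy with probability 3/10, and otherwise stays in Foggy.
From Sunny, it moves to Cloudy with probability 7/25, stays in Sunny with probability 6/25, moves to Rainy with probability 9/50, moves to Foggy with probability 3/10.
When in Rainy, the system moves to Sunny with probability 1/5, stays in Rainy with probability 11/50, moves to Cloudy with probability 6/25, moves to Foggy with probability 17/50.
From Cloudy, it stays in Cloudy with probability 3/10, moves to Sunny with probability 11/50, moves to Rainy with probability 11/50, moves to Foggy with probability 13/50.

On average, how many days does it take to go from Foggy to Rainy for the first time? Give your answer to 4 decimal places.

Let t(s) be the expected number of days to first reach Rainy from state s, with t(Rainy) = 0. Conditioning on the first day:
t(Foggy) = 1 + 0.2·t(Foggy) + 0.22·t(Sunny) + 0.3·t(Cloudy)
t(Sunny) = 1 + 0.3·t(Foggy) + 0.24·t(Sunny) + 0.28·t(Cloudy)
t(Cloudy) = 1 + 0.26·t(Foggy) + 0.22·t(Sunny) + 0.3·t(Cloudy)
Solving: t(Foggy) = 4.1698, t(Sunny) = 4.5902, t(Cloudy) = 4.4200.
Expected days from Foggy to Rainy: 4.1698.

4.1698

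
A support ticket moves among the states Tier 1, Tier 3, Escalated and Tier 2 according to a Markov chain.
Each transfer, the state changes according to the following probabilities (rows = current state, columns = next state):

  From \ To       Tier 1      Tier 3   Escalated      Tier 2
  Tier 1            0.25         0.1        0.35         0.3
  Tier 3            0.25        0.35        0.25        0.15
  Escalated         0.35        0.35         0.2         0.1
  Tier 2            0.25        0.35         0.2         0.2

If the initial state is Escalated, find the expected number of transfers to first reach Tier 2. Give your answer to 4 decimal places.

5.7991

Let t(s) be the expected number of transfers to first reach Tier 2 from state s, with t(Tier 2) = 0. Conditioning on the first transfer:
t(Tier 1) = 1 + 0.25·t(Tier 1) + 0.1·t(Tier 3) + 0.35·t(Escalated)
t(Tier 3) = 1 + 0.25·t(Tier 1) + 0.35·t(Tier 3) + 0.25·t(Escalated)
t(Escalated) = 1 + 0.35·t(Tier 1) + 0.35·t(Tier 3) + 0.2·t(Escalated)
Solving: t(Tier 1) = 4.7876, t(Tier 3) = 5.6102, t(Escalated) = 5.7991.
Expected transfers from Escalated to Tier 2: 5.7991.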